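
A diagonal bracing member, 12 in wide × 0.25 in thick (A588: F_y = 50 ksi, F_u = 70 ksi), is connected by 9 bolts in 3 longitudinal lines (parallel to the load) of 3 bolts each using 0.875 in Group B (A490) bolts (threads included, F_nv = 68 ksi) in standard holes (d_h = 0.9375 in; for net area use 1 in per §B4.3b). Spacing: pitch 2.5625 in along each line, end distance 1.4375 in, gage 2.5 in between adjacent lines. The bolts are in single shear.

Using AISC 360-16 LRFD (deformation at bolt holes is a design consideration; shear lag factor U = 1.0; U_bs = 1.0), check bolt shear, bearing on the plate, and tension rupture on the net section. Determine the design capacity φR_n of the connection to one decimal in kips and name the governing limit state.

Bolt shear: A_b = π(0.875)²/4 = 0.60132 in². φR_n = 0.75 × 68 × 0.60132 × 9 × 1 = 276.0 kips.
Bearing (0.25 in plate, F_u = 70 ksi): end bolts L_c = 1.4375 − 0.9375/2 = 0.96875, R_n = min(1.2×0.96875×0.25×70, 2.4×0.875×0.25×70) = 20.344 kips/bolt; interior L_c = 2.5625 − 0.9375 = 1.625, R_n = 34.125 kips/bolt. φR_n = 0.75 × (3×20.344 + 6×34.125) = 199.3 kips.
Tension rupture (net): A_n = (12 − 3×1)×0.25 = 2.25 in² (U = 1.0, A_e = A_n). φR_n = 0.75 × 70 × 2.25 = 118.1 kips.
Governing: min(276.0, 199.3, 118.1) = 118.1 kips → net-section rupture.

118.1 kips (net-section rupture governs)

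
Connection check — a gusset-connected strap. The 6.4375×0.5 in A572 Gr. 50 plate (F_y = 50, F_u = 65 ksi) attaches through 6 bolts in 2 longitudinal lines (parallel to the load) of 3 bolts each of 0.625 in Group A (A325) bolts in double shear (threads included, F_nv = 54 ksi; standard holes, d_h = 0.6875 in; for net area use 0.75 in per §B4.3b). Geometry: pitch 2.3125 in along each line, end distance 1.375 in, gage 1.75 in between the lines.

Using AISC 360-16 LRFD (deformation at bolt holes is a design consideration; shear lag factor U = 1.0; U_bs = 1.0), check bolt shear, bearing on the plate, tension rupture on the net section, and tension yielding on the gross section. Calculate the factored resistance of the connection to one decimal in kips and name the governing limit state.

120.4 kips (net-section rupture governs)

Bolt shear: A_b = π(0.625)²/4 = 0.3068 in². φR_n = 0.75 × 54 × 0.3068 × 6 × 2 = 149.1 kips.
Bearing (0.5 in plate, F_u = 65 ksi): end bolts L_c = 1.375 − 0.6875/2 = 1.03125, R_n = min(1.2×1.03125×0.5×65, 2.4×0.625×0.5×65) = 40.219 kips/bolt; interior L_c = 2.3125 − 0.6875 = 1.625, R_n = 48.75 kips/bolt. φR_n = 0.75 × (2×40.219 + 4×48.75) = 206.6 kips.
Tension rupture (net): A_n = (6.4375 − 2×0.75)×0.5 = 2.4688 in² (U = 1.0, A_e = A_n). φR_n = 0.75 × 65 × 2.4688 = 120.4 kips.
Tension yield (gross): A_g = 6.4375×0.5 = 3.2188 in². φR_n = 0.90 × 50 × 3.2188 = 144.8 kips.
Governing: min(149.1, 206.6, 120.4, 144.8) = 120.4 kips → net-section rupture.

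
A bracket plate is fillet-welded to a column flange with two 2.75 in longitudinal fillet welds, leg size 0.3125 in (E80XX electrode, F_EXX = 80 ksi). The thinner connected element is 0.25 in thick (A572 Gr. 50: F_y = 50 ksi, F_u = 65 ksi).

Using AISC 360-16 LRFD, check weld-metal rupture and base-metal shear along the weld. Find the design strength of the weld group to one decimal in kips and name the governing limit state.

40.2 kips (base-metal shear governs)

Weld metal: throat = 0.707×0.3125 = 0.22094 in, L = 2×2.75 = 5.5 in. φR_n = 0.75 × 0.6 × 80 × 0.22094 × 5.5 = 43.7 kips.
Base metal shear (0.25 in plate): yield φR_n = 1.0×0.6×50×0.25×5.5 = 41.3 kips; rupture φR_n = 0.75×0.6×65×0.25×5.5 = 40.2 kips; take 40.2 kips (rupture).
Governing: min(43.7, 40.2) = 40.2 kips → base-metal shear.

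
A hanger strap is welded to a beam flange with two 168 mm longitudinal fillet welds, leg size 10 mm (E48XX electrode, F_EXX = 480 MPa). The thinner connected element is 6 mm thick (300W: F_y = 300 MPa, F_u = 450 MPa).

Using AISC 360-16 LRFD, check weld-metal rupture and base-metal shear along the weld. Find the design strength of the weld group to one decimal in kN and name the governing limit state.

Weld metal: throat = 0.707×10 = 7.07 mm, L = 2×168 = 336 mm. φR_n = 0.75 × 0.6 × 480 × 7.07 × 336 = 513.1 kN.
Base metal shear (6 mm plate): yield φR_n = 1.0×0.6×300×6×336 = 362.9 kN; rupture φR_n = 0.75×0.6×450×6×336 = 408.2 kN; take 362.9 kN (yield).
Governing: min(513.1, 362.9) = 362.9 kN → base-metal shear.

362.9 kN (base-metal shear governs)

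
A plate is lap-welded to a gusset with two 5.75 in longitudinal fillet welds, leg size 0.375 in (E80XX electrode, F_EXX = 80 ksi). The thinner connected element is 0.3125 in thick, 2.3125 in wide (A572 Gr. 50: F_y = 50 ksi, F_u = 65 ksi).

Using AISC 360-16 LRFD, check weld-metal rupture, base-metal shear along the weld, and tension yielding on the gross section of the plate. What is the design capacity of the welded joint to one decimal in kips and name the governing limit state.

Weld metal: throat = 0.707×0.375 = 0.26513 in, L = 2×5.75 = 11.5 in. φR_n = 0.75 × 0.6 × 80 × 0.26513 × 11.5 = 109.8 kips.
Base metal shear (0.3125 in plate): yield φR_n = 1.0×0.6×50×0.3125×11.5 = 107.8 kips; rupture φR_n = 0.75×0.6×65×0.3125×11.5 = 105.1 kips; take 105.1 kips (rupture).
Tension yield (gross): A_g = 2.3125×0.3125 = 0.72266 in². φR_n = 0.90 × 50 × 0.72266 = 32.5 kips.
Governing: min(109.8, 105.1, 32.5) = 32.5 kips → gross-section yield.

32.5 kips (gross-section yield governs)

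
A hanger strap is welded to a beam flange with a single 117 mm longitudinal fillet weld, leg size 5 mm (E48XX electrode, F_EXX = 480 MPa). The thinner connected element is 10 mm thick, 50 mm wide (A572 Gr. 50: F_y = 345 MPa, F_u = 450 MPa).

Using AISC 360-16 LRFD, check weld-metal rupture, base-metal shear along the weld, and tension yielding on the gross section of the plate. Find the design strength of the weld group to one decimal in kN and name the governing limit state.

Weld metal: throat = 0.707×5 = 3.535 mm, L = 117 mm. φR_n = 0.75 × 0.6 × 480 × 3.535 × 117 = 89.3 kN.
Base metal shear (10 mm plate): yield φR_n = 1.0×0.6×345×10×117 = 242.2 kN; rupture φR_n = 0.75×0.6×450×10×117 = 236.9 kN; take 236.9 kN (rupture).
Tension yield (gross): A_g = 50×10 = 500 mm². φR_n = 0.90 × 345 × 500 = 155.3 kN.
Governing: min(89.3, 236.9, 155.3) = 89.3 kN → weld metal.

89.3 kN (weld metal governs)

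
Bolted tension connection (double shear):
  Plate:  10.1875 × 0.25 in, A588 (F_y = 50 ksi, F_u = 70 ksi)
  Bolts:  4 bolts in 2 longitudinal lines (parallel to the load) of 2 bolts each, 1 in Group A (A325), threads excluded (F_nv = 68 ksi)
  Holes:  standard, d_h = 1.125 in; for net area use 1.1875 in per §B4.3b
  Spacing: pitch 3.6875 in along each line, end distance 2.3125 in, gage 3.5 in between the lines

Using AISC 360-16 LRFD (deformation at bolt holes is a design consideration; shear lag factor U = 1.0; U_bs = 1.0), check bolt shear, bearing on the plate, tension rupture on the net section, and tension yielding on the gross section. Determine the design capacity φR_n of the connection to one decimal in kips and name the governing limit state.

102.5 kips (net-section rupture governs)

Bolt shear: A_b = π(1)²/4 = 0.7854 in². φR_n = 0.75 × 68 × 0.7854 × 4 × 2 = 320.4 kips.
Bearing (0.25 in plate, F_u = 70 ksi): end bolts L_c = 2.3125 − 1.125/2 = 1.75, R_n = min(1.2×1.75×0.25×70, 2.4×1×0.25×70) = 36.75 kips/bolt; interior L_c = 3.6875 − 1.125 = 2.5625, R_n = 42 kips/bolt. φR_n = 0.75 × (2×36.75 + 2×42) = 118.1 kips.
Tension rupture (net): A_n = (10.1875 − 2×1.1875)×0.25 = 1.9531 in² (U = 1.0, A_e = A_n). φR_n = 0.75 × 70 × 1.9531 = 102.5 kips.
Tension yield (gross): A_g = 10.1875×0.25 = 2.5469 in². φR_n = 0.90 × 50 × 2.5469 = 114.6 kips.
Governing: min(320.4, 118.1, 102.5, 114.6) = 102.5 kips → net-section rupture.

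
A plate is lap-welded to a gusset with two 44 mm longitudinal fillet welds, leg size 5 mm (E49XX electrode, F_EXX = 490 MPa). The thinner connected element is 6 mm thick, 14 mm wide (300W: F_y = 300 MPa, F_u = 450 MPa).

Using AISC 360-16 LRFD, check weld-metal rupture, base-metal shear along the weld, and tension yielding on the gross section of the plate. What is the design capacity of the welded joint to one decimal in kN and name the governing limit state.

22.7 kN (gross-section yield governs)

Weld metal: throat = 0.707×5 = 3.535 mm, L = 2×44 = 88 mm. φR_n = 0.75 × 0.6 × 490 × 3.535 × 88 = 68.6 kN.
Base metal shear (6 mm plate): yield φR_n = 1.0×0.6×300×6×88 = 95.0 kN; rupture φR_n = 0.75×0.6×450×6×88 = 106.9 kN; take 95.0 kN (yield).
Tension yield (gross): A_g = 14×6 = 84 mm². φR_n = 0.90 × 300 × 84 = 22.7 kN.
Governing: min(68.6, 95.0, 22.7) = 22.7 kN → gross-section yield.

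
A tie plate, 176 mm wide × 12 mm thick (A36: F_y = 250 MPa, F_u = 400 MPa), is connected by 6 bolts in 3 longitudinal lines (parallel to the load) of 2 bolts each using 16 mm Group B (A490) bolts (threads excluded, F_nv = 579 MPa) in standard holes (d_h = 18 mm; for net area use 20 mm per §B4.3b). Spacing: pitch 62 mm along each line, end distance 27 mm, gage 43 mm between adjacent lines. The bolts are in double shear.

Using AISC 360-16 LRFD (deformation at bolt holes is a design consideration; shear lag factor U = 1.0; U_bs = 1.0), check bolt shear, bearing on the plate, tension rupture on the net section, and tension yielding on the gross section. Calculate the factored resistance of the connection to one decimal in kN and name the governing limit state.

417.6 kN (net-section rupture governs)

Bolt shear: A_b = π(16)²/4 = 201.06 mm². φR_n = 0.75 × 579 × 201.06 × 6 × 2 = 1047.7 kN.
Bearing (12 mm plate, F_u = 400 MPa): end bolts L_c = 27 − 18/2 = 18, R_n = min(1.2×18×12×400, 2.4×16×12×400) = 103.68 kN/bolt; interior L_c = 62 − 18 = 44, R_n = 184.32 kN/bolt. φR_n = 0.75 × (3×103.68 + 3×184.32) = 648.0 kN.
Tension rupture (net): A_n = (176 − 3×20)×12 = 1392 mm² (U = 1.0, A_e = A_n). φR_n = 0.75 × 400 × 1392 = 417.6 kN.
Tension yield (gross): A_g = 176×12 = 2112 mm². φR_n = 0.90 × 250 × 2112 = 475.2 kN.
Governing: min(1047.7, 648.0, 417.6, 475.2) = 417.6 kN → net-section rupture.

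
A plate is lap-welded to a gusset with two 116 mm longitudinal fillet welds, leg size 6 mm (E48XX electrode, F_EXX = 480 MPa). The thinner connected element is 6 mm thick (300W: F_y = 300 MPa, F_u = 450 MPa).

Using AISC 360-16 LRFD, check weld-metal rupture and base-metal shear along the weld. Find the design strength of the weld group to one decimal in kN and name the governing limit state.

Weld metal: throat = 0.707×6 = 4.242 mm, L = 2×116 = 232 mm. φR_n = 0.75 × 0.6 × 480 × 4.242 × 232 = 212.6 kN.
Base metal shear (6 mm plate): yield φR_n = 1.0×0.6×300×6×232 = 250.6 kN; rupture φR_n = 0.75×0.6×450×6×232 = 281.9 kN; take 250.6 kN (yield).
Governing: min(212.6, 250.6) = 212.6 kN → weld metal.

212.6 kN (weld metal governs)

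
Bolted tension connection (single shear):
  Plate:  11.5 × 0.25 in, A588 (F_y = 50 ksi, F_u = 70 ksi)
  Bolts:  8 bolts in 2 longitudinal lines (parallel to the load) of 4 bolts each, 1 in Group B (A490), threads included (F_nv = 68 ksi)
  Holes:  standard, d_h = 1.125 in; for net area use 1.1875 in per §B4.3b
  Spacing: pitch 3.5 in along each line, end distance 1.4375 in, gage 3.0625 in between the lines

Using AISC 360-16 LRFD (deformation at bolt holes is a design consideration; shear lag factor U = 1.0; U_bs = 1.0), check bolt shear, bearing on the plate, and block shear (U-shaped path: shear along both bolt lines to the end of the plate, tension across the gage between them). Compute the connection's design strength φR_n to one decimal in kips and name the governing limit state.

Bolt shear: A_b = π(1)²/4 = 0.7854 in². φR_n = 0.75 × 68 × 0.7854 × 8 × 1 = 320.4 kips.
Bearing (0.25 in plate, F_u = 70 ksi): end bolts L_c = 1.4375 − 1.125/2 = 0.875, R_n = min(1.2×0.875×0.25×70, 2.4×1×0.25×70) = 18.375 kips/bolt; interior L_c = 3.5 − 1.125 = 2.375, R_n = 42 kips/bolt. φR_n = 0.75 × (2×18.375 + 6×42) = 216.6 kips.
Block shear: shear path 2×[1.4375+3×3.5] = 2×11.9375 in, A_gv = 5.9688, A_nv = 2×(11.9375 − 3.5×1.1875)×0.25 = 3.8906 in²; tension across gage: (3.0625 − 1×1.1875)×0.25 = 0.46875 in². R_n = min(0.6×70×3.8906, 0.6×50×5.9688) + 1.0×70×0.46875 = min(163.41, 179.06) + 32.813 = 196.22 kips. φR_n = 0.75 × 196.22 = 147.2 kips.
Governing: min(320.4, 216.6, 147.2) = 147.2 kips → block shear.

147.2 kips (block shear governs)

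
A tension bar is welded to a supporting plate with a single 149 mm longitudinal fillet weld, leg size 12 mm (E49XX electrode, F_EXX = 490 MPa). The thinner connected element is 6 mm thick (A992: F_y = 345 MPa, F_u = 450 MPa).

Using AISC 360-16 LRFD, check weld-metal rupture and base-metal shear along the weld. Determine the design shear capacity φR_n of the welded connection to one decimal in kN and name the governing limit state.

Weld metal: throat = 0.707×12 = 8.484 mm, L = 149 mm. φR_n = 0.75 × 0.6 × 490 × 8.484 × 149 = 278.7 kN.
Base metal shear (6 mm plate): yield φR_n = 1.0×0.6×345×6×149 = 185.1 kN; rupture φR_n = 0.75×0.6×450×6×149 = 181.0 kN; take 181.0 kN (rupture).
Governing: min(278.7, 181.0) = 181.0 kN → base-metal shear.

181.0 kN (base-metal shear governs)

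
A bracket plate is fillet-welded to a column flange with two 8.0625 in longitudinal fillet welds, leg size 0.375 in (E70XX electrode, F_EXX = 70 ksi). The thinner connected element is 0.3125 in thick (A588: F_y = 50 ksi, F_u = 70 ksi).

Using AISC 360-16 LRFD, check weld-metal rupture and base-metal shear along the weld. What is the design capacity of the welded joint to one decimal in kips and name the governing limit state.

134.7 kips (weld metal governs)

Weld metal: throat = 0.707×0.375 = 0.26513 in, L = 2×8.0625 = 16.125 in. φR_n = 0.75 × 0.6 × 70 × 0.26513 × 16.125 = 134.7 kips.
Base metal shear (0.3125 in plate): yield φR_n = 1.0×0.6×50×0.3125×16.125 = 151.2 kips; rupture φR_n = 0.75×0.6×70×0.3125×16.125 = 158.7 kips; take 151.2 kips (yield).
Governing: min(134.7, 151.2) = 134.7 kips → weld metal.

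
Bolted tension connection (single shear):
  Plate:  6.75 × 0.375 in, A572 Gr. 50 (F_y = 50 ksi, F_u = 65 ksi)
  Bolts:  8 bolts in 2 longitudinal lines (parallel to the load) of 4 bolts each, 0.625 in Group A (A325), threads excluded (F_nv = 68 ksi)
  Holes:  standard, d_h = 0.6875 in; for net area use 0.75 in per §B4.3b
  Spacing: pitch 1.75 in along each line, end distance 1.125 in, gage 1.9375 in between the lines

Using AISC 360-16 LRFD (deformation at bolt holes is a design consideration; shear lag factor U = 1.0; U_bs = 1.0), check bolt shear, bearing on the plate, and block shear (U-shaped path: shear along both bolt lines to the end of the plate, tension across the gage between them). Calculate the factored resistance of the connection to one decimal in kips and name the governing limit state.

Bolt shear: A_b = π(0.625)²/4 = 0.3068 in². φR_n = 0.75 × 68 × 0.3068 × 8 × 1 = 125.2 kips.
Bearing (0.375 in plate, F_u = 65 ksi): end bolts L_c = 1.125 − 0.6875/2 = 0.78125, R_n = min(1.2×0.78125×0.375×65, 2.4×0.625×0.375×65) = 22.852 kips/bolt; interior L_c = 1.75 − 0.6875 = 1.0625, R_n = 31.078 kips/bolt. φR_n = 0.75 × (2×22.852 + 6×31.078) = 174.1 kips.
Block shear: shear path 2×[1.125+3×1.75] = 2×6.375 in, A_gv = 4.7813, A_nv = 2×(6.375 − 3.5×0.75)×0.375 = 2.8125 in²; tension across gage: (1.9375 − 1×0.75)×0.375 = 0.44531 in². R_n = min(0.6×65×2.8125, 0.6×50×4.7813) + 1.0×65×0.44531 = min(109.69, 143.44) + 28.945 = 138.64 kips. φR_n = 0.75 × 138.64 = 104.0 kips.
Governing: min(125.2, 174.1, 104.0) = 104.0 kips → block shear.

104.0 kips (block shear governs)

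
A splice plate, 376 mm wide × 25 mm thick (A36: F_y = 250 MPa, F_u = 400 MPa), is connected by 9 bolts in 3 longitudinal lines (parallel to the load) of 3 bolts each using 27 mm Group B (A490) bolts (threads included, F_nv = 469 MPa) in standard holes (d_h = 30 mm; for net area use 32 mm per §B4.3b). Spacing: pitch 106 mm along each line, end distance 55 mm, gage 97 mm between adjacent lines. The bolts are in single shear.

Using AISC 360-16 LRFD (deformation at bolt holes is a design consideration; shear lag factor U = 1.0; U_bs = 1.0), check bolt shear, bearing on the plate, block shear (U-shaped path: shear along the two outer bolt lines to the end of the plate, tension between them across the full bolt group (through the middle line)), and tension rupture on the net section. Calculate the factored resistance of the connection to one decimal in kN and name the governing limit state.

Bolt shear: A_b = π(27)²/4 = 572.56 mm². φR_n = 0.75 × 469 × 572.56 × 9 × 1 = 1812.6 kN.
Bearing (25 mm plate, F_u = 400 MPa): end bolts L_c = 55 − 30/2 = 40, R_n = min(1.2×40×25×400, 2.4×27×25×400) = 480 kN/bolt; interior L_c = 106 − 30 = 76, R_n = 648 kN/bolt. φR_n = 0.75 × (3×480 + 6×648) = 3996.0 kN.
Block shear: shear path 2×[55+2×106] = 2×267 mm, A_gv = 13350, A_nv = 2×(267 − 2.5×32)×25 = 9350 mm²; tension across gage: (194 − 2×32)×25 = 3250 mm². R_n = min(0.6×400×9350, 0.6×250×13350) + 1.0×400×3250 = min(2244, 2002.5) + 1300 = 3302.5 kN. φR_n = 0.75 × 3302.5 = 2476.9 kN.
Tension rupture (net): A_n = (376 − 3×32)×25 = 7000 mm² (U = 1.0, A_e = A_n). φR_n = 0.75 × 400 × 7000 = 2100.0 kN.
Governing: min(1812.6, 3996.0, 2476.9, 2100.0) = 1812.6 kN → bolt shear.

1812.6 kN (bolt shear governs)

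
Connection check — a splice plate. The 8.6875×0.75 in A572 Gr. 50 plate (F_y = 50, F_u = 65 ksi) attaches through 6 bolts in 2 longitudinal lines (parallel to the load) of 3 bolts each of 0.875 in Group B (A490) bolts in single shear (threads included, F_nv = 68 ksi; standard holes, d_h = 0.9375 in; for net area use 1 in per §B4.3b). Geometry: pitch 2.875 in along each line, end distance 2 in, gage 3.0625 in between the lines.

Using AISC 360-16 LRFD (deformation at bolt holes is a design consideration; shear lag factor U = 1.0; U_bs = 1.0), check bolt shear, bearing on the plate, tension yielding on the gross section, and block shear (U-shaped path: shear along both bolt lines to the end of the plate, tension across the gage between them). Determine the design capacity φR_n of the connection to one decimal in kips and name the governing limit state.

184.0 kips (bolt shear governs)

Bolt shear: A_b = π(0.875)²/4 = 0.60132 in². φR_n = 0.75 × 68 × 0.60132 × 6 × 1 = 184.0 kips.
Bearing (0.75 in plate, F_u = 65 ksi): end bolts L_c = 2 − 0.9375/2 = 1.53125, R_n = min(1.2×1.53125×0.75×65, 2.4×0.875×0.75×65) = 89.578 kips/bolt; interior L_c = 2.875 − 0.9375 = 1.9375, R_n = 102.38 kips/bolt. φR_n = 0.75 × (2×89.578 + 4×102.38) = 441.5 kips.
Tension yield (gross): A_g = 8.6875×0.75 = 6.5156 in². φR_n = 0.90 × 50 × 6.5156 = 293.2 kips.
Block shear: shear path 2×[2+2×2.875] = 2×7.75 in, A_gv = 11.625, A_nv = 2×(7.75 − 2.5×1)×0.75 = 7.875 in²; tension across gage: (3.0625 − 1×1)×0.75 = 1.5469 in². R_n = min(0.6×65×7.875, 0.6×50×11.625) + 1.0×65×1.5469 = min(307.13, 348.75) + 100.55 = 407.68 kips. φR_n = 0.75 × 407.68 = 305.8 kips.
Governing: min(184.0, 441.5, 293.2, 305.8) = 184.0 kips → bolt shear.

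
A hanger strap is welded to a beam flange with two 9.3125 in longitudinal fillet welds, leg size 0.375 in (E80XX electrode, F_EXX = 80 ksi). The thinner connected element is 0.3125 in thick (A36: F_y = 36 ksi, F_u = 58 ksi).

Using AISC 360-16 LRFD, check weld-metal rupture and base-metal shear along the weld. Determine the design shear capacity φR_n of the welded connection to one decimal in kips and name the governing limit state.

Weld metal: throat = 0.707×0.375 = 0.26513 in, L = 2×9.3125 = 18.625 in. φR_n = 0.75 × 0.6 × 80 × 0.26513 × 18.625 = 177.8 kips.
Base metal shear (0.3125 in plate): yield φR_n = 1.0×0.6×36×0.3125×18.625 = 125.7 kips; rupture φR_n = 0.75×0.6×58×0.3125×18.625 = 151.9 kips; take 125.7 kips (yield).
Governing: min(177.8, 125.7) = 125.7 kips → base-metal shear.

125.7 kips (base-metal shear governs)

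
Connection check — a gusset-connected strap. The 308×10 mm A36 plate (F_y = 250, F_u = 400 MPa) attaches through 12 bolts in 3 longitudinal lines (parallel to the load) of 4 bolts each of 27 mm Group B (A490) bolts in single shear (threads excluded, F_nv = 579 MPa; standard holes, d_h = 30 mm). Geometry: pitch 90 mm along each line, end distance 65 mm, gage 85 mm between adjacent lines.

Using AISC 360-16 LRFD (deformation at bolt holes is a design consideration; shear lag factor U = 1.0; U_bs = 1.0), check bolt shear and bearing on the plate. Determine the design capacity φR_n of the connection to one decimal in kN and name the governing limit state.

Bolt shear: A_b = π(27)²/4 = 572.56 mm². φR_n = 0.75 × 579 × 572.56 × 12 × 1 = 2983.6 kN.
Bearing (10 mm plate, F_u = 400 MPa): end bolts L_c = 65 − 30/2 = 50, R_n = min(1.2×50×10×400, 2.4×27×10×400) = 240 kN/bolt; interior L_c = 90 − 30 = 60, R_n = 259.2 kN/bolt. φR_n = 0.75 × (3×240 + 9×259.2) = 2289.6 kN.
Governing: min(2983.6, 2289.6) = 2289.6 kN → bearing.

2289.6 kN (bearing governs)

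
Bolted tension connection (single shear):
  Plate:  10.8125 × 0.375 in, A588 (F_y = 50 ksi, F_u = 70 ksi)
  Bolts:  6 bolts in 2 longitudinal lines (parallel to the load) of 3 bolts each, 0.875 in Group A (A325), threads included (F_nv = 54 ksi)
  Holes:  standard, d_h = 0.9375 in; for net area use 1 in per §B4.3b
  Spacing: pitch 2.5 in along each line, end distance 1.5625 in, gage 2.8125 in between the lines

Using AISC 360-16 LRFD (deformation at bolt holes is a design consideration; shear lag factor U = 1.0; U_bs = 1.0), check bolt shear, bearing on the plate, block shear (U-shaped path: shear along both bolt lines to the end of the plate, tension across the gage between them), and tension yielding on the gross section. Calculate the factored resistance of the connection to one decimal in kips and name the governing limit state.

131.7 kips (block shear governs)

Bolt shear: A_b = π(0.875)²/4 = 0.60132 in². φR_n = 0.75 × 54 × 0.60132 × 6 × 1 = 146.1 kips.
Bearing (0.375 in plate, F_u = 70 ksi): end bolts L_c = 1.5625 − 0.9375/2 = 1.09375, R_n = min(1.2×1.09375×0.375×70, 2.4×0.875×0.375×70) = 34.453 kips/bolt; interior L_c = 2.5 − 0.9375 = 1.5625, R_n = 49.219 kips/bolt. φR_n = 0.75 × (2×34.453 + 4×49.219) = 199.3 kips.
Block shear: shear path 2×[1.5625+2×2.5] = 2×6.5625 in, A_gv = 4.9219, A_nv = 2×(6.5625 − 2.5×1)×0.375 = 3.0469 in²; tension across gage: (2.8125 − 1×1)×0.375 = 0.67969 in². R_n = min(0.6×70×3.0469, 0.6×50×4.9219) + 1.0×70×0.67969 = min(127.97, 147.66) + 47.578 = 175.55 kips. φR_n = 0.75 × 175.55 = 131.7 kips.
Tension yield (gross): A_g = 10.8125×0.375 = 4.0547 in². φR_n = 0.90 × 50 × 4.0547 = 182.5 kips.
Governing: min(146.1, 199.3, 131.7, 182.5) = 131.7 kips → block shear.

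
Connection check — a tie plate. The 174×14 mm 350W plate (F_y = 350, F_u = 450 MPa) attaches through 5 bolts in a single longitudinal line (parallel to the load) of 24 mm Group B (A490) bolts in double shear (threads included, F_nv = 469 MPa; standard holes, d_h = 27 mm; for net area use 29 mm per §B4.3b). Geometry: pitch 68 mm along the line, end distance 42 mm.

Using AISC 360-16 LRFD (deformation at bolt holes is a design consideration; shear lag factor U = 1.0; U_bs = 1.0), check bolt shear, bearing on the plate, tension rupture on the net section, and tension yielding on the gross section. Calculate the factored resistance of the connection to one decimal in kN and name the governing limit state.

685.1 kN (net-section rupture governs)

Bolt shear: A_b = π(24)²/4 = 452.39 mm². φR_n = 0.75 × 469 × 452.39 × 5 × 2 = 1591.3 kN.
Bearing (14 mm plate, F_u = 450 MPa): end bolts L_c = 42 − 27/2 = 28.5, R_n = min(1.2×28.5×14×450, 2.4×24×14×450) = 215.46 kN/bolt; interior L_c = 68 − 27 = 41, R_n = 309.96 kN/bolt. φR_n = 0.75 × (1×215.46 + 4×309.96) = 1091.5 kN.
Tension rupture (net): A_n = (174 − 1×29)×14 = 2030 mm² (U = 1.0, A_e = A_n). φR_n = 0.75 × 450 × 2030 = 685.1 kN.
Tension yield (gross): A_g = 174×14 = 2436 mm². φR_n = 0.90 × 350 × 2436 = 767.3 kN.
Governing: min(1591.3, 1091.5, 685.1, 767.3) = 685.1 kN → net-section rupture.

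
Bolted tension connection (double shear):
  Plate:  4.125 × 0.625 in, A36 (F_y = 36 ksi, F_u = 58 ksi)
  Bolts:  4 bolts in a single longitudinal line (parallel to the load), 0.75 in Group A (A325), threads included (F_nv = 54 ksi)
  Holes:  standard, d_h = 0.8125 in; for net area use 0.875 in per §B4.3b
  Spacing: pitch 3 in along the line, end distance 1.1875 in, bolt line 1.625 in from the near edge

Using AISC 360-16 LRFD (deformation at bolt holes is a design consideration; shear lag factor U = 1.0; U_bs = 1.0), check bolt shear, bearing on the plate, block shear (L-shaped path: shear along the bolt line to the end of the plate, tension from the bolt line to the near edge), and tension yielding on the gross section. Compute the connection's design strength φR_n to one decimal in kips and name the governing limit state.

83.5 kips (gross-section yield governs)

Bolt shear: A_b = π(0.75)²/4 = 0.44179 in². φR_n = 0.75 × 54 × 0.44179 × 4 × 2 = 143.1 kips.
Bearing (0.625 in plate, F_u = 58 ksi): end bolts L_c = 1.1875 − 0.8125/2 = 0.78125, R_n = min(1.2×0.78125×0.625×58, 2.4×0.75×0.625×58) = 33.984 kips/bolt; interior L_c = 3 − 0.8125 = 2.1875, R_n = 65.25 kips/bolt. φR_n = 0.75 × (1×33.984 + 3×65.25) = 172.3 kips.
Block shear: shear path 1×[1.1875+3×3] = 1×10.1875 in, A_gv = 6.3672, A_nv = 1×(10.1875 − 3.5×0.875)×0.625 = 4.4531 in²; tension to near edge: (1.625 − 0.5×0.875)×0.625 = 0.74219 in². R_n = min(0.6×58×4.4531, 0.6×36×6.3672) + 1.0×58×0.74219 = min(154.97, 137.53) + 43.047 = 180.58 kips. φR_n = 0.75 × 180.58 = 135.4 kips.
Tension yield (gross): A_g = 4.125×0.625 = 2.5781 in². φR_n = 0.90 × 36 × 2.5781 = 83.5 kips.
Governing: min(143.1, 172.3, 135.4, 83.5) = 83.5 kips → gross-section yield.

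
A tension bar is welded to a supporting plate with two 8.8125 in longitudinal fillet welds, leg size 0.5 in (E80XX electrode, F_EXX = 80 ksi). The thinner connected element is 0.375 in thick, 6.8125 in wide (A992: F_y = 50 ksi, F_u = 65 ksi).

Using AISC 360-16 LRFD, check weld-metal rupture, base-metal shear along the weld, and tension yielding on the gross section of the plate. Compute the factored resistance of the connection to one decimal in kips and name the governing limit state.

Weld metal: throat = 0.707×0.5 = 0.3535 in, L = 2×8.8125 = 17.625 in. φR_n = 0.75 × 0.6 × 80 × 0.3535 × 17.625 = 224.3 kips.
Base metal shear (0.375 in plate): yield φR_n = 1.0×0.6×50×0.375×17.625 = 198.3 kips; rupture φR_n = 0.75×0.6×65×0.375×17.625 = 193.3 kips; take 193.3 kips (rupture).
Tension yield (gross): A_g = 6.8125×0.375 = 2.5547 in². φR_n = 0.90 × 50 × 2.5547 = 115.0 kips.
Governing: min(224.3, 193.3, 115.0) = 115.0 kips → gross-section yield.

115.0 kips (gross-section yield governs)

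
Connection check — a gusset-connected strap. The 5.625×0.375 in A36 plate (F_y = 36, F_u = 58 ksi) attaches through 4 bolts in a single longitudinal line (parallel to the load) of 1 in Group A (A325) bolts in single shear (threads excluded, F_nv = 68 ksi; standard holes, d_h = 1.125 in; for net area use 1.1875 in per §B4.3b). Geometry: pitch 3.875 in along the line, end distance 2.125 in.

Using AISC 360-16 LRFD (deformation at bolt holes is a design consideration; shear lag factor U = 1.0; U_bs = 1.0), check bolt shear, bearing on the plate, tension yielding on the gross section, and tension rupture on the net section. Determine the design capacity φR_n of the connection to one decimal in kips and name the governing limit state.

68.3 kips (gross-section yield governs)

Bolt shear: A_b = π(1)²/4 = 0.7854 in². φR_n = 0.75 × 68 × 0.7854 × 4 × 1 = 160.2 kips.
Bearing (0.375 in plate, F_u = 58 ksi): end bolts L_c = 2.125 − 1.125/2 = 1.5625, R_n = min(1.2×1.5625×0.375×58, 2.4×1×0.375×58) = 40.781 kips/bolt; interior L_c = 3.875 − 1.125 = 2.75, R_n = 52.2 kips/bolt. φR_n = 0.75 × (1×40.781 + 3×52.2) = 148.0 kips.
Tension yield (gross): A_g = 5.625×0.375 = 2.1094 in². φR_n = 0.90 × 36 × 2.1094 = 68.3 kips.
Tension rupture (net): A_n = (5.625 − 1×1.1875)×0.375 = 1.6641 in² (U = 1.0, A_e = A_n). φR_n = 0.75 × 58 × 1.6641 = 72.4 kips.
Governing: min(160.2, 148.0, 68.3, 72.4) = 68.3 kips → gross-section yield.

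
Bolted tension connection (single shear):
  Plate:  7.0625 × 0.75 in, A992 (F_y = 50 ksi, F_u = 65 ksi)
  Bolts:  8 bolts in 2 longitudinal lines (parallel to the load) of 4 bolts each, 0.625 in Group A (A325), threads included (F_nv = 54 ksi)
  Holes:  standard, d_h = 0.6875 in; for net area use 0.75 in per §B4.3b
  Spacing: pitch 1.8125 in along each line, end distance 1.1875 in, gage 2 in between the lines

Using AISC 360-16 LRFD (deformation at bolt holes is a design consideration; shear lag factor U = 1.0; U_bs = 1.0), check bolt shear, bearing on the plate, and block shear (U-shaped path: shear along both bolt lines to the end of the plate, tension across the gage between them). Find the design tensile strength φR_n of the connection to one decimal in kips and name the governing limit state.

99.4 kips (bolt shear governs)

Bolt shear: A_b = π(0.625)²/4 = 0.3068 in². φR_n = 0.75 × 54 × 0.3068 × 8 × 1 = 99.4 kips.
Bearing (0.75 in plate, F_u = 65 ksi): end bolts L_c = 1.1875 − 0.6875/2 = 0.84375, R_n = min(1.2×0.84375×0.75×65, 2.4×0.625×0.75×65) = 49.359 kips/bolt; interior L_c = 1.8125 − 0.6875 = 1.125, R_n = 65.813 kips/bolt. φR_n = 0.75 × (2×49.359 + 6×65.813) = 370.2 kips.
Block shear: shear path 2×[1.1875+3×1.8125] = 2×6.625 in, A_gv = 9.9375, A_nv = 2×(6.625 − 3.5×0.75)×0.75 = 6 in²; tension across gage: (2 − 1×0.75)×0.75 = 0.9375 in². R_n = min(0.6×65×6, 0.6×50×9.9375) + 1.0×65×0.9375 = min(234, 298.13) + 60.938 = 294.94 kips. φR_n = 0.75 × 294.94 = 221.2 kips.
Governing: min(99.4, 370.2, 221.2) = 99.4 kips → bolt shear.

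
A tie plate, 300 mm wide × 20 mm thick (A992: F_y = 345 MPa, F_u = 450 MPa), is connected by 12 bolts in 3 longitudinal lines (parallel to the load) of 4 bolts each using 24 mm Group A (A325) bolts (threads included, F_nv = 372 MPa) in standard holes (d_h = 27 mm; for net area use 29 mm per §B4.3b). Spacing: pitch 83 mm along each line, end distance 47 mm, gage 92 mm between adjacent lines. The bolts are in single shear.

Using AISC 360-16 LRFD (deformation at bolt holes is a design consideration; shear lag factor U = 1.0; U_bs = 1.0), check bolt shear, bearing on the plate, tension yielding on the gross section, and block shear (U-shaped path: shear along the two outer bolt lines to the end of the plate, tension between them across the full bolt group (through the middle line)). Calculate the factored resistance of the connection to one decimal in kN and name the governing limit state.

1514.6 kN (bolt shear governs)

Bolt shear: A_b = π(24)²/4 = 452.39 mm². φR_n = 0.75 × 372 × 452.39 × 12 × 1 = 1514.6 kN.
Bearing (20 mm plate, F_u = 450 MPa): end bolts L_c = 47 − 27/2 = 33.5, R_n = min(1.2×33.5×20×450, 2.4×24×20×450) = 361.8 kN/bolt; interior L_c = 83 − 27 = 56, R_n = 518.4 kN/bolt. φR_n = 0.75 × (3×361.8 + 9×518.4) = 4313.3 kN.
Tension yield (gross): A_g = 300×20 = 6000 mm². φR_n = 0.90 × 345 × 6000 = 1863.0 kN.
Block shear: shear path 2×[47+3×83] = 2×296 mm, A_gv = 11840, A_nv = 2×(296 − 3.5×29)×20 = 7780 mm²; tension across gage: (184 − 2×29)×20 = 2520 mm². R_n = min(0.6×450×7780, 0.6×345×11840) + 1.0×450×2520 = min(2100.6, 2450.9) + 1134 = 3234.6 kN. φR_n = 0.75 × 3234.6 = 2426.0 kN.
Governing: min(1514.6, 4313.3, 1863.0, 2426.0) = 1514.6 kN → bolt shear.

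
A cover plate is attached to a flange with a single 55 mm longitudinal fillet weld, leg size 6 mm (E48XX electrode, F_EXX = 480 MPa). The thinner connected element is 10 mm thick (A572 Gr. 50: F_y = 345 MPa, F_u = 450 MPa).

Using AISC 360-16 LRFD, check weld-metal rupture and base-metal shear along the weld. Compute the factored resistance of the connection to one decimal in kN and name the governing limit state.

50.4 kN (weld metal governs)

Weld metal: throat = 0.707×6 = 4.242 mm, L = 55 mm. φR_n = 0.75 × 0.6 × 480 × 4.242 × 55 = 50.4 kN.
Base metal shear (10 mm plate): yield φR_n = 1.0×0.6×345×10×55 = 113.9 kN; rupture φR_n = 0.75×0.6×450×10×55 = 111.4 kN; take 111.4 kN (rupture).
Governing: min(50.4, 111.4) = 50.4 kN → weld metal.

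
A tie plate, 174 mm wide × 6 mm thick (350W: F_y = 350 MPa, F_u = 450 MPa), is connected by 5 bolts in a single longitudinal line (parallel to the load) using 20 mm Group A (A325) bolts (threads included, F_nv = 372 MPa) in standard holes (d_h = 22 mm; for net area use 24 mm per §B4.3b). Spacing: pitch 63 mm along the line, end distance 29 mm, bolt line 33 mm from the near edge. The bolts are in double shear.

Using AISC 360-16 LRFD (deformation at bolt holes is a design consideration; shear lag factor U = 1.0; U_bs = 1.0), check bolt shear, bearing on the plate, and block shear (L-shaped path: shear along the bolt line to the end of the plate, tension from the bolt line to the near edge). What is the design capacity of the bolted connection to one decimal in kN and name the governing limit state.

252.7 kN (block shear governs)

Bolt shear: A_b = π(20)²/4 = 314.16 mm². φR_n = 0.75 × 372 × 314.16 × 5 × 2 = 876.5 kN.
Bearing (6 mm plate, F_u = 450 MPa): end bolts L_c = 29 − 22/2 = 18, R_n = min(1.2×18×6×450, 2.4×20×6×450) = 58.32 kN/bolt; interior L_c = 63 − 22 = 41, R_n = 129.6 kN/bolt. φR_n = 0.75 × (1×58.32 + 4×129.6) = 432.5 kN.
Block shear: shear path 1×[29+4×63] = 1×281 mm, A_gv = 1686, A_nv = 1×(281 − 4.5×24)×6 = 1038 mm²; tension to near edge: (33 − 0.5×24)×6 = 126 mm². R_n = min(0.6×450×1038, 0.6×350×1686) + 1.0×450×126 = min(280.26, 354.06) + 56.7 = 336.96 kN. φR_n = 0.75 × 336.96 = 252.7 kN.
Governing: min(876.5, 432.5, 252.7) = 252.7 kN → block shear.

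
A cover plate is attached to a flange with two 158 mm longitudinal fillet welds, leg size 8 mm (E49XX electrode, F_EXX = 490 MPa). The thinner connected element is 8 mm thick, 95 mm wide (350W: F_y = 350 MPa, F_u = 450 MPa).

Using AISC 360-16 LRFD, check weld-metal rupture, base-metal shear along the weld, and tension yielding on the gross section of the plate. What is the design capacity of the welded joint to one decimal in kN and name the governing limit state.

Weld metal: throat = 0.707×8 = 5.656 mm, L = 2×158 = 316 mm. φR_n = 0.75 × 0.6 × 490 × 5.656 × 316 = 394.1 kN.
Base metal shear (8 mm plate): yield φR_n = 1.0×0.6×350×8×316 = 530.9 kN; rupture φR_n = 0.75×0.6×450×8×316 = 511.9 kN; take 511.9 kN (rupture).
Tension yield (gross): A_g = 95×8 = 760 mm². φR_n = 0.90 × 350 × 760 = 239.4 kN.
Governing: min(394.1, 511.9, 239.4) = 239.4 kN → gross-section yield.

239.4 kN (gross-section yield governs)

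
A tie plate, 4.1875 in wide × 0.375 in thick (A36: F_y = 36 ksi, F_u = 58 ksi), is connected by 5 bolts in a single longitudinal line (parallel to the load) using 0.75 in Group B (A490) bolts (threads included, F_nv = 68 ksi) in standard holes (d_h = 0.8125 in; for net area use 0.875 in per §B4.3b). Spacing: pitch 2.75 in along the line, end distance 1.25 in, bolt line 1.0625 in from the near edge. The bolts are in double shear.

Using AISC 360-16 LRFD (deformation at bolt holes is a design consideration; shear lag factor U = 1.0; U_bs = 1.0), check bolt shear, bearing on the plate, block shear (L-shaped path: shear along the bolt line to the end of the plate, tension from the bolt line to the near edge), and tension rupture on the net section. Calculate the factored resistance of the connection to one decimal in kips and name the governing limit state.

Bolt shear: A_b = π(0.75)²/4 = 0.44179 in². φR_n = 0.75 × 68 × 0.44179 × 5 × 2 = 225.3 kips.
Bearing (0.375 in plate, F_u = 58 ksi): end bolts L_c = 1.25 − 0.8125/2 = 0.84375, R_n = min(1.2×0.84375×0.375×58, 2.4×0.75×0.375×58) = 22.022 kips/bolt; interior L_c = 2.75 − 0.8125 = 1.9375, R_n = 39.15 kips/bolt. φR_n = 0.75 × (1×22.022 + 4×39.15) = 134.0 kips.
Block shear: shear path 1×[1.25+4×2.75] = 1×12.25 in, A_gv = 4.5938, A_nv = 1×(12.25 − 4.5×0.875)×0.375 = 3.1172 in²; tension to near edge: (1.0625 − 0.5×0.875)×0.375 = 0.23438 in². R_n = min(0.6×58×3.1172, 0.6×36×4.5938) + 1.0×58×0.23438 = min(108.48, 99.226) + 13.594 = 112.82 kips. φR_n = 0.75 × 112.82 = 84.6 kips.
Tension rupture (net): A_n = (4.1875 − 1×0.875)×0.375 = 1.2422 in² (U = 1.0, A_e = A_n). φR_n = 0.75 × 58 × 1.2422 = 54.0 kips.
Governing: min(225.3, 134.0, 84.6, 54.0) = 54.0 kips → net-section rupture.

54.0 kips (net-section rupture governs)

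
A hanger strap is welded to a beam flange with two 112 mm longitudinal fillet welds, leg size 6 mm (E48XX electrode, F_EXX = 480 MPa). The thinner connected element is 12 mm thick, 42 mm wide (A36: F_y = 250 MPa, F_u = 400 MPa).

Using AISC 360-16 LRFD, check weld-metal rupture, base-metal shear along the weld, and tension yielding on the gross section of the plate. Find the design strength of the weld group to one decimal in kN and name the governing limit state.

Weld metal: throat = 0.707×6 = 4.242 mm, L = 2×112 = 224 mm. φR_n = 0.75 × 0.6 × 480 × 4.242 × 224 = 205.2 kN.
Base metal shear (12 mm plate): yield φR_n = 1.0×0.6×250×12×224 = 403.2 kN; rupture φR_n = 0.75×0.6×400×12×224 = 483.8 kN; take 403.2 kN (yield).
Tension yield (gross): A_g = 42×12 = 504 mm². φR_n = 0.90 × 250 × 504 = 113.4 kN.
Governing: min(205.2, 403.2, 113.4) = 113.4 kN → gross-section yield.

113.4 kN (gross-section yield governs)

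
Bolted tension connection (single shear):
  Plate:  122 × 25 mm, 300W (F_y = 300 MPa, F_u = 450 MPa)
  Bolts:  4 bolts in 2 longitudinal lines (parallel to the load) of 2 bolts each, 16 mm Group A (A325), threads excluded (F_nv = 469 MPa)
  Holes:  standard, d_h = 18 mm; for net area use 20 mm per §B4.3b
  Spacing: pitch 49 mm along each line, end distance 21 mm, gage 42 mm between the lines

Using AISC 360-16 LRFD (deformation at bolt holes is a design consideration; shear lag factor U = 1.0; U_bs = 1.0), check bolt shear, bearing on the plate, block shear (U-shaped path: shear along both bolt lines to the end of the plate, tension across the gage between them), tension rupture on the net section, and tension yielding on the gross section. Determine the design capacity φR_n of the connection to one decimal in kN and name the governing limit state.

Bolt shear: A_b = π(16)²/4 = 201.06 mm². φR_n = 0.75 × 469 × 201.06 × 4 × 1 = 282.9 kN.
Bearing (25 mm plate, F_u = 450 MPa): end bolts L_c = 21 − 18/2 = 12, R_n = min(1.2×12×25×450, 2.4×16×25×450) = 162 kN/bolt; interior L_c = 49 − 18 = 31, R_n = 418.5 kN/bolt. φR_n = 0.75 × (2×162 + 2×418.5) = 870.8 kN.
Block shear: shear path 2×[21+1×49] = 2×70 mm, A_gv = 3500, A_nv = 2×(70 − 1.5×20)×25 = 2000 mm²; tension across gage: (42 − 1×20)×25 = 550 mm². R_n = min(0.6×450×2000, 0.6×300×3500) + 1.0×450×550 = min(540, 630) + 247.5 = 787.5 kN. φR_n = 0.75 × 787.5 = 590.6 kN.
Tension rupture (net): A_n = (122 − 2×20)×25 = 2050 mm² (U = 1.0, A_e = A_n). φR_n = 0.75 × 450 × 2050 = 691.9 kN.
Tension yield (gross): A_g = 122×25 = 3050 mm². φR_n = 0.90 × 300 × 3050 = 823.5 kN.
Governing: min(282.9, 870.8, 590.6, 691.9, 823.5) = 282.9 kN → bolt shear.

282.9 kN (bolt shear governs)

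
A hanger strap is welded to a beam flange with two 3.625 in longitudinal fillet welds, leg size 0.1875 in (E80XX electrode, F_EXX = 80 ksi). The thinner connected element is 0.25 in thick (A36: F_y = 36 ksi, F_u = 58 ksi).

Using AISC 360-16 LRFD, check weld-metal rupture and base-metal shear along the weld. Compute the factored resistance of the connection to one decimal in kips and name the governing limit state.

Weld metal: throat = 0.707×0.1875 = 0.13256 in, L = 2×3.625 = 7.25 in. φR_n = 0.75 × 0.6 × 80 × 0.13256 × 7.25 = 34.6 kips.
Base metal shear (0.25 in plate): yield φR_n = 1.0×0.6×36×0.25×7.25 = 39.2 kips; rupture φR_n = 0.75×0.6×58×0.25×7.25 = 47.3 kips; take 39.2 kips (yield).
Governing: min(34.6, 39.2) = 34.6 kips → weld metal.

34.6 kips (weld metal governs)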